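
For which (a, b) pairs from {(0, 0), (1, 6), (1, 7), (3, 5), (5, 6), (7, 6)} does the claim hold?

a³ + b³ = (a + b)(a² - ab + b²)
Testing each pair:
(0, 0): LHS = 0, RHS = 0 → holds
(1, 6): LHS = 217, RHS = 217 → holds
(1, 7): LHS = 344, RHS = 344 → holds
(3, 5): LHS = 152, RHS = 152 → holds
(5, 6): LHS = 341, RHS = 341 → holds
(7, 6): LHS = 559, RHS = 559 → holds

Every pair satisfies the claim.

Answer: All pairs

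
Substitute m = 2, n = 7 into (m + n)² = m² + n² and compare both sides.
LHS = (2 + 7)² = 81
RHS = 2² + 7² = 53

LHS ≠ RHS, so the equation does not hold here.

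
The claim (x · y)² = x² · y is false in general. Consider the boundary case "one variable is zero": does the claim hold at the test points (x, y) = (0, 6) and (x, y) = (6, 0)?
Yes, holds at both test points

At (0, 6): LHS = 0, RHS = 0 → equal
At (6, 0): LHS = 0, RHS = 0 → equal

So the claim does hold at both of these boundary points, even though it is not an identity.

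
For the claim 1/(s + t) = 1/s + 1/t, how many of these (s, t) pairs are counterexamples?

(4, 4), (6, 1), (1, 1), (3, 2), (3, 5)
Testing each pair:
(4, 4): LHS = 1/8, RHS = 1/2 → counterexample
(6, 1): LHS = 1/7, RHS = 7/6 → counterexample
(1, 1): LHS = 1/2, RHS = 2 → counterexample
(3, 2): LHS = 1/5, RHS = 5/6 → counterexample
(3, 5): LHS = 1/8, RHS = 8/15 → counterexample

That makes 5 counterexamples.

Answer: 5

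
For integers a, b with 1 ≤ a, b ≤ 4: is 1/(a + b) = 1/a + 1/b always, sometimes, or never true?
Never true

The claim fails for every pair in the range. For instance at (a, b) = (2, 4): LHS = 1/6, RHS = 3/4.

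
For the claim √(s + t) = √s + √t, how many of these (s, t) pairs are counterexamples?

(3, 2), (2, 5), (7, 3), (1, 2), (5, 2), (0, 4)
Testing each pair:
(3, 2): LHS = √(5) ≈ 2.236, RHS = √(2) + √(3) ≈ 3.146 → counterexample
(2, 5): LHS = √(7) ≈ 2.646, RHS = √(2) + √(5) ≈ 3.65 → counterexample
(7, 3): LHS = √(10) ≈ 3.162, RHS = √(3) + √(7) ≈ 4.378 → counterexample
(1, 2): LHS = √(3) ≈ 1.732, RHS = 1 + √(2) ≈ 2.414 → counterexample
(5, 2): LHS = √(7) ≈ 2.646, RHS = √(2) + √(5) ≈ 3.65 → counterexample
(0, 4): LHS = 2, RHS = 2 → satisfies claim

That makes 5 counterexamples.

Answer: 5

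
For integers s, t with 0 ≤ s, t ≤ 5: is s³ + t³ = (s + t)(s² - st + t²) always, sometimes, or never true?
Always true

The identity holds for every pair in the range. For instance at (s, t) = (4, 1): both sides equal 65.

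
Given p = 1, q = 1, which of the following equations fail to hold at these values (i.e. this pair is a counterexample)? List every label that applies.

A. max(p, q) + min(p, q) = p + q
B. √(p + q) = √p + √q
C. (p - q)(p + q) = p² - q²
Evaluating each claim at the given values:
A. LHS = 2, RHS = 2 → holds here (LHS = RHS)
B. LHS = √(2) ≈ 1.414, RHS = 2 → fails here (LHS ≠ RHS)
C. LHS = 0, RHS = 0 → holds here (LHS = RHS)

Answer: B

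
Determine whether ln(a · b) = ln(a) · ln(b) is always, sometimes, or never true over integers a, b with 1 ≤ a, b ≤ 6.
Sometimes true

It holds at (a, b) = (1, 1) (both sides equal 0), but fails at (a, b) = (4, 1) (LHS = ln(4) ≈ 1.386, RHS = 0).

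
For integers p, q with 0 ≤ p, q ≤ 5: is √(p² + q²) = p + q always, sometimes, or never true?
It holds at (p, q) = (0, 0) (both sides equal 0), but fails at (p, q) = (2, 4) (LHS = 2·√(5) ≈ 4.472, RHS = 6).

Answer: Sometimes true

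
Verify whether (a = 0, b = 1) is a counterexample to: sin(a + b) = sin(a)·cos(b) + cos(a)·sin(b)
Substituting a = 0, b = 1:
LHS = sin(0 + 1) = sin(1) ≈ 0.8415
RHS = sin(0)·cos(1) + cos(0)·sin(1) = sin(1) ≈ 0.8415

The sides agree, so this pair does not disprove the claim.

Answer: No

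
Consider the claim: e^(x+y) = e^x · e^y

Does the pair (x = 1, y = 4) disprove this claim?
No

Substituting x = 1, y = 4:
LHS = e^(1+4) = e^5 ≈ 148.4
RHS = e^1 · e^4 = e^5 ≈ 148.4

The sides agree, so this pair does not disprove the claim.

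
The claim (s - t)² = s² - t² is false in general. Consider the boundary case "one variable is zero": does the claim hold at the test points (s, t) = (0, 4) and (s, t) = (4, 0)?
Only at (4, 0)

At (0, 4): LHS = 16 ≠ RHS = -16
At (4, 0): LHS = 16, RHS = 16 → equal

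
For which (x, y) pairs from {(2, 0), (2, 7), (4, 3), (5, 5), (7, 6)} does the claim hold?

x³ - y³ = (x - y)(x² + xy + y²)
All pairs

Testing each pair:
(2, 0): LHS = 8, RHS = 8 → holds
(2, 7): LHS = -335, RHS = -335 → holds
(4, 3): LHS = 37, RHS = 37 → holds
(5, 5): LHS = 0, RHS = 0 → holds
(7, 6): LHS = 127, RHS = 127 → holds

Every pair satisfies the claim.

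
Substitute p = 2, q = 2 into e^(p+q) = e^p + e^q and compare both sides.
LHS = e^(2+2) = e^4 ≈ 54.6
RHS = e^2 + e^2 = 2·e^2 ≈ 14.78

LHS ≠ RHS (they differ by about 39.82), so the equation does not hold here.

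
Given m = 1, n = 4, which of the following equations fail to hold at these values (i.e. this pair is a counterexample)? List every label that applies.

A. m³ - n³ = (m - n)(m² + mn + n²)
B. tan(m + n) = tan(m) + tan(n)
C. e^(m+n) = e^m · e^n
B

Evaluating each claim at the given values:
A. LHS = -63, RHS = -63 → holds here (LHS = RHS)
B. LHS = tan(5) ≈ -3.381, RHS = tan(4) + tan(1) ≈ 2.715 → fails here (LHS ≠ RHS)
C. LHS = e^5 ≈ 148.4, RHS = e^5 ≈ 148.4 → holds here (LHS = RHS)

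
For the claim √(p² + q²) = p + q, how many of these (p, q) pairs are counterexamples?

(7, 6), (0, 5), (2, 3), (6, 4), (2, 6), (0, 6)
Testing each pair:
(7, 6): LHS = √(85) ≈ 9.22, RHS = 13 → counterexample
(0, 5): LHS = 5, RHS = 5 → satisfies claim
(2, 3): LHS = √(13) ≈ 3.606, RHS = 5 → counterexample
(6, 4): LHS = 2·√(13) ≈ 7.211, RHS = 10 → counterexample
(2, 6): LHS = 2·√(10) ≈ 6.325, RHS = 8 → counterexample
(0, 6): LHS = 6, RHS = 6 → satisfies claim

That makes 4 counterexamples.

Answer: 4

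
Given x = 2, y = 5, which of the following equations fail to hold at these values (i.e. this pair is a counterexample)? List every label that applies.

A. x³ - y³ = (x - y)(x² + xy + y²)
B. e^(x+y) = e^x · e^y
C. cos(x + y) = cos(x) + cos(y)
Evaluating each claim at the given values:
A. LHS = -117, RHS = -117 → holds here (LHS = RHS)
B. LHS = e^7 ≈ 1097, RHS = e^7 ≈ 1097 → holds here (LHS = RHS)
C. LHS = cos(7) ≈ 0.7539, RHS = cos(2) + cos(5) ≈ -0.1325 → fails here (LHS ≠ RHS)

Answer: C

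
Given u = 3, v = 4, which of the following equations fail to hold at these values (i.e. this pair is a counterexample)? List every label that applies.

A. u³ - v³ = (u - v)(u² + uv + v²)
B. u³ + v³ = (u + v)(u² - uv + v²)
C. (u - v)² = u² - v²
Evaluating each claim at the given values:
A. LHS = -37, RHS = -37 → holds here (LHS = RHS)
B. LHS = 91, RHS = 91 → holds here (LHS = RHS)
C. LHS = 1, RHS = -7 → fails here (LHS ≠ RHS)

Answer: C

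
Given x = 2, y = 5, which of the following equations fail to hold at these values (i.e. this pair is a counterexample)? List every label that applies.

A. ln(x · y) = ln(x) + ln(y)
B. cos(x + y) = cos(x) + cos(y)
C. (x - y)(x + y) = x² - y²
B

Evaluating each claim at the given values:
A. LHS = ln(10) ≈ 2.303, RHS = ln(2) + ln(5) ≈ 2.303 → holds here (LHS = RHS)
B. LHS = cos(7) ≈ 0.7539, RHS = cos(2) + cos(5) ≈ -0.1325 → fails here (LHS ≠ RHS)
C. LHS = -21, RHS = -21 → holds here (LHS = RHS)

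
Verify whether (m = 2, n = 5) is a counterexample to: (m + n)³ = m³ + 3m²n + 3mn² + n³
Substituting m = 2, n = 5:
LHS = (2 + 5)³ = 343
RHS = 2³ + 3·2²·5 + 3·2·5² + 5³ = 343

The sides agree, so this pair does not disprove the claim.

Answer: No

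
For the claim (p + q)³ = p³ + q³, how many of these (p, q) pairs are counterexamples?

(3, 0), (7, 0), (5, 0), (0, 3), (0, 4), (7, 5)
1

Testing each pair:
(3, 0): LHS = 27, RHS = 27 → satisfies claim
(7, 0): LHS = 343, RHS = 343 → satisfies claim
(5, 0): LHS = 125, RHS = 125 → satisfies claim
(0, 3): LHS = 27, RHS = 27 → satisfies claim
(0, 4): LHS = 64, RHS = 64 → satisfies claim
(7, 5): LHS = 1728, RHS = 468 → counterexample

That makes 1 counterexample.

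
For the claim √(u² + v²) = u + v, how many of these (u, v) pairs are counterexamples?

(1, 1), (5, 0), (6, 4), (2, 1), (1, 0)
3

Testing each pair:
(1, 1): LHS = √(2) ≈ 1.414, RHS = 2 → counterexample
(5, 0): LHS = 5, RHS = 5 → satisfies claim
(6, 4): LHS = 2·√(13) ≈ 7.211, RHS = 10 → counterexample
(2, 1): LHS = √(5) ≈ 2.236, RHS = 3 → counterexample
(1, 0): LHS = 1, RHS = 1 → satisfies claim

That makes 3 counterexamples.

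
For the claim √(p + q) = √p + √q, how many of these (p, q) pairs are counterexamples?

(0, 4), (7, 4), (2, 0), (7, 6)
2

Testing each pair:
(0, 4): LHS = 2, RHS = 2 → satisfies claim
(7, 4): LHS = √(11) ≈ 3.317, RHS = 2 + √(7) ≈ 4.646 → counterexample
(2, 0): LHS = √(2) ≈ 1.414, RHS = √(2) ≈ 1.414 → satisfies claim
(7, 6): LHS = √(13) ≈ 3.606, RHS = √(6) + √(7) ≈ 5.095 → counterexample

That makes 2 counterexamples.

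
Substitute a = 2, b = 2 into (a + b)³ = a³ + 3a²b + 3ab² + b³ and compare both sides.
LHS = (2 + 2)³ = 64
RHS = 2³ + 3·2²·2 + 3·2·2² + 2³ = 64

LHS = RHS: the two sides agree.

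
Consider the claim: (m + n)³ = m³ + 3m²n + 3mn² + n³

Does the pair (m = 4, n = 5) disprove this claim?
Substituting m = 4, n = 5:
LHS = (4 + 5)³ = 729
RHS = 4³ + 3·4²·5 + 3·4·5² + 5³ = 729

The sides agree, so this pair does not disprove the claim.

Answer: No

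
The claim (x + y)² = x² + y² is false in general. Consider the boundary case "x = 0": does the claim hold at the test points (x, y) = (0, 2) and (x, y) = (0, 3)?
Yes, holds at both test points

At (0, 2): LHS = 4, RHS = 4 → equal
At (0, 3): LHS = 9, RHS = 9 → equal

So the claim does hold at both of these boundary points, even though it is not an identity.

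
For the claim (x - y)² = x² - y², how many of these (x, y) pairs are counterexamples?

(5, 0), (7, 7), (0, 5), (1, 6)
Testing each pair:
(5, 0): LHS = 25, RHS = 25 → satisfies claim
(7, 7): LHS = 0, RHS = 0 → satisfies claim
(0, 5): LHS = 25, RHS = -25 → counterexample
(1, 6): LHS = 25, RHS = -35 → counterexample

That makes 2 counterexamples.

Answer: 2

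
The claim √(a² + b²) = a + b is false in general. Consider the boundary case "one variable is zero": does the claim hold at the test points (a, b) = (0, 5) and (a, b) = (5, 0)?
Yes, holds at both test points

At (0, 5): LHS = 5, RHS = 5 → equal
At (5, 0): LHS = 5, RHS = 5 → equal

So the claim does hold at both of these boundary points, even though it is not an identity.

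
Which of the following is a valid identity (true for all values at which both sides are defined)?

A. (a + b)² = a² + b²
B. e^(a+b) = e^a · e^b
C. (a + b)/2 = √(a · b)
A: fails at (1, 5) — LHS = 36, RHS = 26.
B: holds — e.g. at (6, 7), both sides equal e^13 ≈ 442413.4.
C: fails at (1, 4) — LHS = 5/2, RHS = 2.

Answer: B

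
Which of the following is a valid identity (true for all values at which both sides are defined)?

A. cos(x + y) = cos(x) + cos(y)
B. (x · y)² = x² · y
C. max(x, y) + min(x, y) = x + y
C

A: fails at (1, 3) — LHS = cos(4) ≈ -0.6536, RHS = cos(3) + cos(1) ≈ -0.4497.
B: fails at (3, 4) — LHS = 144, RHS = 36.
C: holds — e.g. at (3, 3), both sides equal 6.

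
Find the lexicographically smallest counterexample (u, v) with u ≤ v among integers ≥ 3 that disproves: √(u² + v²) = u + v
Substituting (3, 3) into the claim:
LHS = √(3² + 3²) = 3·√(2) ≈ 4.243
RHS = 3 + 3 = 6

Since LHS ≠ RHS, this pair disproves the claim, and no lexicographically smaller pair (u ≤ v, integers ≥ 3) does.

For instance (3, 6) is also a counterexample (LHS = 3·√(5) ≈ 6.708, RHS = 9), but it's lexicographically larger.

Answer: (u, v) = (3, 3)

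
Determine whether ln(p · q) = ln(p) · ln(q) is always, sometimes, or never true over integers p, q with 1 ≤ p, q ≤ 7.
It holds at (p, q) = (1, 1) (both sides equal 0), but fails at (p, q) = (7, 2) (LHS = ln(14) ≈ 2.639, RHS = ln(2)·ln(7) ≈ 1.349).

Answer: Sometimes true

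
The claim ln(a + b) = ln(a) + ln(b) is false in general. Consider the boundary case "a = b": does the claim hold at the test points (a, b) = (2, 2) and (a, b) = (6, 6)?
Only at (2, 2)

At (2, 2): LHS = ln(4) ≈ 1.386, RHS = 2·ln(2) ≈ 1.386 → equal
At (6, 6): LHS = ln(12) ≈ 2.485 ≠ RHS = 2·ln(6) ≈ 3.584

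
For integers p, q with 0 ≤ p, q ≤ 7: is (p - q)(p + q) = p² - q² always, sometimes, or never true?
The identity holds for every pair in the range. For instance at (p, q) = (1, 2): both sides equal -3.

Answer: Always true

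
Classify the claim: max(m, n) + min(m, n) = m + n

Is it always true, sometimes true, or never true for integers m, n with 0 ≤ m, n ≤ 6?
Always true

The identity holds for every pair in the range. For instance at (m, n) = (4, 2): both sides equal 6.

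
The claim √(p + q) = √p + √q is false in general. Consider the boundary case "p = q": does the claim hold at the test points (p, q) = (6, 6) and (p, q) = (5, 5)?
No, fails at both test points

At (6, 6): LHS = 2·√(3) ≈ 3.464 ≠ RHS = 2·√(6) ≈ 4.899
At (5, 5): LHS = √(10) ≈ 3.162 ≠ RHS = 2·√(5) ≈ 4.472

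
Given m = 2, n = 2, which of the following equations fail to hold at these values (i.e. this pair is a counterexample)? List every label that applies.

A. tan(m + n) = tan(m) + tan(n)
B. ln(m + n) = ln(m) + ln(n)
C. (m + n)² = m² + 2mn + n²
Evaluating each claim at the given values:
A. LHS = tan(4) ≈ 1.158, RHS = 2·tan(2) ≈ -4.37 → fails here (LHS ≠ RHS)
B. LHS = ln(4) ≈ 1.386, RHS = 2·ln(2) ≈ 1.386 → holds here (LHS = RHS)
C. LHS = 16, RHS = 16 → holds here (LHS = RHS)

Answer: A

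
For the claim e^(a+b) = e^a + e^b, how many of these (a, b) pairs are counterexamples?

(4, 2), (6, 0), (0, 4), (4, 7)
4

Testing each pair:
(4, 2): LHS = e^6 ≈ 403.4, RHS = e^2 + e^4 ≈ 61.99 → counterexample
(6, 0): LHS = e^6 ≈ 403.4, RHS = 1 + e^6 ≈ 404.4 → counterexample
(0, 4): LHS = e^4 ≈ 54.6, RHS = 1 + e^4 ≈ 55.6 → counterexample
(4, 7): LHS = e^11 ≈ 59874.1, RHS = e^4 + e^7 ≈ 1151 → counterexample

That makes 4 counterexamples.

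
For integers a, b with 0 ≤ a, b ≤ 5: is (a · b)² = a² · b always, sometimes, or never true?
It holds at (a, b) = (5, 1) (both sides equal 25), but fails at (a, b) = (2, 4) (LHS = 64, RHS = 16).

Answer: Sometimes true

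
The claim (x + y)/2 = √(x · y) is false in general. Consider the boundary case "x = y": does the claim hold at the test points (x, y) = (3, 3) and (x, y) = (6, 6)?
At (3, 3): LHS = 3, RHS = 3 → equal
At (6, 6): LHS = 6, RHS = 6 → equal

So the claim does hold at both of these boundary points, even though it is not an identity.

Answer: Yes, holds at both test points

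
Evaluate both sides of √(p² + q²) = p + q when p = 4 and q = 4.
LHS = √(4² + 4²) = 4·√(2) ≈ 5.657
RHS = 4 + 4 = 8

LHS ≠ RHS (they differ by about 2.343), so the equation does not hold here.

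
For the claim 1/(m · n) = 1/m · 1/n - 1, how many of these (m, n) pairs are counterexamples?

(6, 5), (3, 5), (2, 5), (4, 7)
4

Testing each pair:
(6, 5): LHS = 1/30, RHS = -29/30 → counterexample
(3, 5): LHS = 1/15, RHS = -14/15 → counterexample
(2, 5): LHS = 1/10, RHS = -9/10 → counterexample
(4, 7): LHS = 1/28, RHS = -27/28 → counterexample

That makes 4 counterexamples.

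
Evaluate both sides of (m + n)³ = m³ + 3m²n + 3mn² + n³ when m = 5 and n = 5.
LHS = (5 + 5)³ = 1000
RHS = 5³ + 3·5²·5 + 3·5·5² + 5³ = 1000

LHS = RHS: the two sides agree.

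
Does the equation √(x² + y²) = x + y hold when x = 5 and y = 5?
Fails

Substituting x = 5, y = 5:

LHS = √(5² + 5²) = 5·√(2) ≈ 7.071
RHS = 5 + 5 = 10

LHS ≠ RHS, so the equation does not hold at this point.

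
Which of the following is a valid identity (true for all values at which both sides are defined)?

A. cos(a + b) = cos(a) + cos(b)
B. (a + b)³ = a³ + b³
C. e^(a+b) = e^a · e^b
A: fails at (1, 2) — LHS = cos(3) ≈ -0.99, RHS = cos(2) + cos(1) ≈ 0.1242.
B: fails at (3, 4) — LHS = 343, RHS = 91.
C: holds — e.g. at (1, 3), both sides equal e^4 ≈ 54.6.

Answer: C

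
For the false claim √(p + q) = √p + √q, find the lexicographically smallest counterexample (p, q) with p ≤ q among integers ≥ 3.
Substituting (3, 3) into the claim:
LHS = √(3 + 3) = √(6) ≈ 2.449
RHS = √3 + √3 = 2·√(3) ≈ 3.464

Since LHS ≠ RHS, this pair disproves the claim, and no lexicographically smaller pair (p ≤ q, integers ≥ 3) does.

For instance (6, 6) is also a counterexample (LHS = 2·√(3) ≈ 3.464, RHS = 2·√(6) ≈ 4.899), but it's lexicographically larger.

Answer: (p, q) = (3, 3)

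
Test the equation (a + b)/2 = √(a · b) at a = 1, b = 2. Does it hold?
Fails

Substituting a = 1, b = 2:

LHS = (1 + 2)/2 = 3/2
RHS = √(1 · 2) = √(2) ≈ 1.414

LHS ≠ RHS, so the equation does not hold at this point.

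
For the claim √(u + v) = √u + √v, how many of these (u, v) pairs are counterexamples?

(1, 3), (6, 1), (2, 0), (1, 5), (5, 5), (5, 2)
Testing each pair:
(1, 3): LHS = 2, RHS = 1 + √(3) ≈ 2.732 → counterexample
(6, 1): LHS = √(7) ≈ 2.646, RHS = 1 + √(6) ≈ 3.449 → counterexample
(2, 0): LHS = √(2) ≈ 1.414, RHS = √(2) ≈ 1.414 → satisfies claim
(1, 5): LHS = √(6) ≈ 2.449, RHS = 1 + √(5) ≈ 3.236 → counterexample
(5, 5): LHS = √(10) ≈ 3.162, RHS = 2·√(5) ≈ 4.472 → counterexample
(5, 2): LHS = √(7) ≈ 2.646, RHS = √(2) + √(5) ≈ 3.65 → counterexample

That makes 5 counterexamples.

Answer: 5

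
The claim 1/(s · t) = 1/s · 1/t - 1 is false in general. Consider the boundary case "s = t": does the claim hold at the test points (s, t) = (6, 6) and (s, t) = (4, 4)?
No, fails at both test points

At (6, 6): LHS = 1/36 ≠ RHS = -35/36
At (4, 4): LHS = 1/16 ≠ RHS = -15/16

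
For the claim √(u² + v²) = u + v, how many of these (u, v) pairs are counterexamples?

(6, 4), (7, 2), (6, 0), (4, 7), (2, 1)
4

Testing each pair:
(6, 4): LHS = 2·√(13) ≈ 7.211, RHS = 10 → counterexample
(7, 2): LHS = √(53) ≈ 7.28, RHS = 9 → counterexample
(6, 0): LHS = 6, RHS = 6 → satisfies claim
(4, 7): LHS = √(65) ≈ 8.062, RHS = 11 → counterexample
(2, 1): LHS = √(5) ≈ 2.236, RHS = 3 → counterexample

That makes 4 counterexamples.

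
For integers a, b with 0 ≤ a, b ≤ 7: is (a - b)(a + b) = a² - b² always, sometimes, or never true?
The identity holds for every pair in the range. For instance at (a, b) = (0, 2): both sides equal -4.

Answer: Always true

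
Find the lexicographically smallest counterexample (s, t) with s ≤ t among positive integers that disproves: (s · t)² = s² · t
(s, t) = (1, 2)

At (1, 1): both sides equal 1, so it holds there.

Substituting (1, 2) into the claim:
LHS = (1 · 2)² = 4
RHS = 1² · 2 = 2

Since LHS ≠ RHS, this pair disproves the claim, and no lexicographically smaller pair (s ≤ t, positive integers) does.

For instance (4, 5) is also a counterexample (LHS = 400, RHS = 80), but it's lexicographically larger.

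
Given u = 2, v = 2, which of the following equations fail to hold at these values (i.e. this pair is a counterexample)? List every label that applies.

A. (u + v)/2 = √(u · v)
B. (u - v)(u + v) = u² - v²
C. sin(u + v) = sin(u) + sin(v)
C

Evaluating each claim at the given values:
A. LHS = 2, RHS = 2 → holds here (LHS = RHS)
B. LHS = 0, RHS = 0 → holds here (LHS = RHS)
C. LHS = sin(4) ≈ -0.7568, RHS = 2·sin(2) ≈ 1.819 → fails here (LHS ≠ RHS)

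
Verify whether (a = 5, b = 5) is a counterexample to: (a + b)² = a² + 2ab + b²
Substituting a = 5, b = 5:
LHS = (5 + 5)² = 100
RHS = 5² + 2·5·5 + 5² = 100

The sides agree, so this pair does not disprove the claim.

Answer: No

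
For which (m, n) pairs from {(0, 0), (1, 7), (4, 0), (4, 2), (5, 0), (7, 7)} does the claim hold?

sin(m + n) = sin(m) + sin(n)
Testing each pair:
(0, 0): LHS = 0, RHS = 0 → holds
(1, 7): LHS = sin(8) ≈ 0.9894, RHS = sin(7) + sin(1) ≈ 1.498 → fails
(4, 0): LHS = sin(4) ≈ -0.7568, RHS = sin(4) ≈ -0.7568 → holds
(4, 2): LHS = sin(6) ≈ -0.2794, RHS = sin(4) + sin(2) ≈ 0.1525 → fails
(5, 0): LHS = sin(5) ≈ -0.9589, RHS = sin(5) ≈ -0.9589 → holds
(7, 7): LHS = sin(14) ≈ 0.9906, RHS = 2·sin(7) ≈ 1.314 → fails

3 of 6 pairs satisfy the claim.

Answer: (0, 0), (4, 0), (5, 0)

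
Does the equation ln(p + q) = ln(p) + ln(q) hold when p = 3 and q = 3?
Substituting p = 3, q = 3:

LHS = ln(3 + 3) = ln(6) ≈ 1.792
RHS = ln(3) + ln(3) = 2·ln(3) ≈ 2.197

LHS ≠ RHS, so the equation does not hold at this point.

Answer: Fails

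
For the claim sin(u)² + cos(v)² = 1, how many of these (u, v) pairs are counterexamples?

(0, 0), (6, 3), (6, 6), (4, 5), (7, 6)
Testing each pair:
(0, 0): LHS = 1, RHS = 1 → satisfies claim
(6, 3): LHS = sin(6)² + cos(3)² ≈ 1.058, RHS = 1 → counterexample
(6, 6): LHS = sin(6)² + cos(6)² = 1, RHS = 1 → satisfies claim
(4, 5): LHS = cos(5)² + sin(4)² ≈ 0.6532, RHS = 1 → counterexample
(7, 6): LHS = sin(7)² + cos(6)² ≈ 1.354, RHS = 1 → counterexample

That makes 3 counterexamples.

Answer: 3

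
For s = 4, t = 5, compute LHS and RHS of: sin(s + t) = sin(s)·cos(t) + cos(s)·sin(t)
LHS = sin(4 + 5) = sin(9) ≈ 0.4121
RHS = sin(4)·cos(5) + cos(4)·sin(5) = sin(4)·cos(5) + sin(5)·cos(4) ≈ 0.4121

LHS = RHS: the two sides agree.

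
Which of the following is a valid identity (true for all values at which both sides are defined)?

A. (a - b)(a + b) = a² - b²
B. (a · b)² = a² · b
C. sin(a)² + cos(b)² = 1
A: holds — e.g. at (2, 4), both sides equal -12.
B: fails at (4, 4) — LHS = 256, RHS = 64.
C: fails at (6, 7) — LHS = sin(6)² + cos(7)² ≈ 0.6464, RHS = 1.

Answer: A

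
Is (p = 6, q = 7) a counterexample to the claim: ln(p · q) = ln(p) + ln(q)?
Substituting p = 6, q = 7:
LHS = ln(6 · 7) = ln(42) ≈ 3.738
RHS = ln(6) + ln(7) ≈ 3.738

The sides agree, so this pair does not disprove the claim.

Answer: No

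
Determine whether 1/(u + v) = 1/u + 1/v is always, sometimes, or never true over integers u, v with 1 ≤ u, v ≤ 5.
Never true

The claim fails for every pair in the range. For instance at (u, v) = (1, 2): LHS = 1/3, RHS = 3/2.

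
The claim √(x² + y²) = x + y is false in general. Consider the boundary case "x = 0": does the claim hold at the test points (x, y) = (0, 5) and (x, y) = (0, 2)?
Yes, holds at both test points

At (0, 5): LHS = 5, RHS = 5 → equal
At (0, 2): LHS = 2, RHS = 2 → equal

So the claim does hold at both of these boundary points, even though it is not an identity.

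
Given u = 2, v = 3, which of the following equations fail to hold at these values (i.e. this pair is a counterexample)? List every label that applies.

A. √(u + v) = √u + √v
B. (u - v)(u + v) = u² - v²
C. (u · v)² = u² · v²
Evaluating each claim at the given values:
A. LHS = √(5) ≈ 2.236, RHS = √(2) + √(3) ≈ 3.146 → fails here (LHS ≠ RHS)
B. LHS = -5, RHS = -5 → holds here (LHS = RHS)
C. LHS = 36, RHS = 36 → holds here (LHS = RHS)

Answer: A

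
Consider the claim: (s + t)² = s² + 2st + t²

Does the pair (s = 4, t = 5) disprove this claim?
No

Substituting s = 4, t = 5:
LHS = (4 + 5)² = 81
RHS = 4² + 2·4·5 + 5² = 81

The sides agree, so this pair does not disprove the claim.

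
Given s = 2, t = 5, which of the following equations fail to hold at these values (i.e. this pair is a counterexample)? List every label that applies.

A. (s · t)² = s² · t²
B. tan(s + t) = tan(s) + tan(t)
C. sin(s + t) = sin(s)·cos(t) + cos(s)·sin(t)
B

Evaluating each claim at the given values:
A. LHS = 100, RHS = 100 → holds here (LHS = RHS)
B. LHS = tan(7) ≈ 0.8714, RHS = tan(5) + tan(2) ≈ -5.566 → fails here (LHS ≠ RHS)
C. LHS = sin(7) ≈ 0.657, RHS = sin(2)·cos(5) + sin(5)·cos(2) ≈ 0.657 → holds here (LHS = RHS)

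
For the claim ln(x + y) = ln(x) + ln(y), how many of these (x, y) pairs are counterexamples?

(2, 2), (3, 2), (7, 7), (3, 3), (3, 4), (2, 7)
5

Testing each pair:
(2, 2): LHS = ln(4) ≈ 1.386, RHS = 2·ln(2) ≈ 1.386 → satisfies claim
(3, 2): LHS = ln(5) ≈ 1.609, RHS = ln(2) + ln(3) ≈ 1.792 → counterexample
(7, 7): LHS = ln(14) ≈ 2.639, RHS = 2·ln(7) ≈ 3.892 → counterexample
(3, 3): LHS = ln(6) ≈ 1.792, RHS = 2·ln(3) ≈ 2.197 → counterexample
(3, 4): LHS = ln(7) ≈ 1.946, RHS = ln(3) + ln(4) ≈ 2.485 → counterexample
(2, 7): LHS = ln(9) ≈ 2.197, RHS = ln(2) + ln(7) ≈ 2.639 → counterexample

That makes 5 counterexamples.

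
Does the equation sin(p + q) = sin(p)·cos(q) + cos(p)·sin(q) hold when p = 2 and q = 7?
Substituting p = 2, q = 7:

LHS = sin(2 + 7) = sin(9) ≈ 0.4121
RHS = sin(2)·cos(7) + cos(2)·sin(7) = sin(7)·cos(2) + sin(2)·cos(7) ≈ 0.4121

LHS = RHS, so the equation holds at this point.

Answer: Holds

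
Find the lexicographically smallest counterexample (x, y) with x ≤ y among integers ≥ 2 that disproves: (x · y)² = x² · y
Substituting (2, 2) into the claim:
LHS = (2 · 2)² = 16
RHS = 2² · 2 = 8

Since LHS ≠ RHS, this pair disproves the claim, and no lexicographically smaller pair (x ≤ y, integers ≥ 2) does.

For instance (2, 5) is also a counterexample (LHS = 100, RHS = 20), but it's lexicographically larger.

Answer: (x, y) = (2, 2)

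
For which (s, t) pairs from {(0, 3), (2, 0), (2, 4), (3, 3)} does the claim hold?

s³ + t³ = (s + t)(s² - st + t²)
Testing each pair:
(0, 3): LHS = 27, RHS = 27 → holds
(2, 0): LHS = 8, RHS = 8 → holds
(2, 4): LHS = 72, RHS = 72 → holds
(3, 3): LHS = 54, RHS = 54 → holds

Every pair satisfies the claim.

Answer: All pairs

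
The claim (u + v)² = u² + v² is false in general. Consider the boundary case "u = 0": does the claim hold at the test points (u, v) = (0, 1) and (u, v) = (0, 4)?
At (0, 1): LHS = 1, RHS = 1 → equal
At (0, 4): LHS = 16, RHS = 16 → equal

So the claim does hold at both of these boundary points, even though it is not an identity.

Answer: Yes, holds at both test points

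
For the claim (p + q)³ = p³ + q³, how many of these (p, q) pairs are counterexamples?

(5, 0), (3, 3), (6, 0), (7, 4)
2

Testing each pair:
(5, 0): LHS = 125, RHS = 125 → satisfies claim
(3, 3): LHS = 216, RHS = 54 → counterexample
(6, 0): LHS = 216, RHS = 216 → satisfies claim
(7, 4): LHS = 1331, RHS = 407 → counterexample

That makes 2 counterexamples.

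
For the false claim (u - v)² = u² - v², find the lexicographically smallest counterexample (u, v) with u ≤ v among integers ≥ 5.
(u, v) = (5, 6)

At (5, 5): both sides equal 0, so it holds there.

Substituting (5, 6) into the claim:
LHS = (5 - 6)² = 1
RHS = 5² - 6² = -11

Since LHS ≠ RHS, this pair disproves the claim, and no lexicographically smaller pair (u ≤ v, integers ≥ 5) does.

For instance (7, 9) is also a counterexample (LHS = 4, RHS = -32), but it's lexicographically larger.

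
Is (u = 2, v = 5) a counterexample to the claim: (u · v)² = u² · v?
Yes

Substituting u = 2, v = 5:
LHS = (2 · 5)² = 100
RHS = 2² · 5 = 20

Since LHS ≠ RHS, this pair disproves the claim.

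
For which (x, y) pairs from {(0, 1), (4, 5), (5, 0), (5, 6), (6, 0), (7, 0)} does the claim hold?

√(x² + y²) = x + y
Testing each pair:
(0, 1): LHS = 1, RHS = 1 → holds
(4, 5): LHS = √(41) ≈ 6.403, RHS = 9 → fails
(5, 0): LHS = 5, RHS = 5 → holds
(5, 6): LHS = √(61) ≈ 7.81, RHS = 11 → fails
(6, 0): LHS = 6, RHS = 6 → holds
(7, 0): LHS = 7, RHS = 7 → holds

4 of 6 pairs satisfy the claim.

Answer: (0, 1), (5, 0), (6, 0), (7, 0)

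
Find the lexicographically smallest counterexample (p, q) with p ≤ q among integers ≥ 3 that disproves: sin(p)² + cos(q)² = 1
Substituting (3, 4) into the claim:
LHS = sin(3)² + cos(4)² ≈ 0.4472
RHS = 1

Since LHS ≠ RHS, this pair disproves the claim, and no lexicographically smaller pair (p ≤ q, integers ≥ 3) does.

For instance (3, 5) is also a counterexample (LHS = sin(3)² + cos(5)² ≈ 0.1004, RHS = 1), but it's lexicographically larger.

Answer: (p, q) = (3, 4)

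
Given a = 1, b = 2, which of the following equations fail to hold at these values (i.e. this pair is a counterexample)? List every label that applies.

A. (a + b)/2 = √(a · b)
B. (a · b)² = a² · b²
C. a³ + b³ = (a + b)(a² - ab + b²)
A

Evaluating each claim at the given values:
A. LHS = 3/2, RHS = √(2) ≈ 1.414 → fails here (LHS ≠ RHS)
B. LHS = 4, RHS = 4 → holds here (LHS = RHS)
C. LHS = 9, RHS = 9 → holds here (LHS = RHS)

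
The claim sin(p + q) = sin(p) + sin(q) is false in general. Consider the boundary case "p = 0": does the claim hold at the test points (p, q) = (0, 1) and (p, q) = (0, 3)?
At (0, 1): LHS = sin(1) ≈ 0.8415, RHS = sin(1) ≈ 0.8415 → equal
At (0, 3): LHS = sin(3) ≈ 0.1411, RHS = sin(3) ≈ 0.1411 → equal

So the claim does hold at both of these boundary points, even though it is not an identity.

Answer: Yes, holds at both test points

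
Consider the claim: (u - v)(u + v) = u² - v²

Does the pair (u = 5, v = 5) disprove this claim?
No

Substituting u = 5, v = 5:
LHS = (5 - 5)(5 + 5) = 0
RHS = 5² - 5² = 0

The sides agree, so this pair does not disprove the claim.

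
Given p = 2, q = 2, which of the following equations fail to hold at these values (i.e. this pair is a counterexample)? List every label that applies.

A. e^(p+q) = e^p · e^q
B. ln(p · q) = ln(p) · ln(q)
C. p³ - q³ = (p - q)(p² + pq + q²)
B

Evaluating each claim at the given values:
A. LHS = e^4 ≈ 54.6, RHS = e^4 ≈ 54.6 → holds here (LHS = RHS)
B. LHS = ln(4) ≈ 1.386, RHS = ln(2)² ≈ 0.4805 → fails here (LHS ≠ RHS)
C. LHS = 0, RHS = 0 → holds here (LHS = RHS)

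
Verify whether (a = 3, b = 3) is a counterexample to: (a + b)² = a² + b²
Substituting a = 3, b = 3:
LHS = (3 + 3)² = 36
RHS = 3² + 3² = 18

Since LHS ≠ RHS, this pair disproves the claim.

Answer: Yes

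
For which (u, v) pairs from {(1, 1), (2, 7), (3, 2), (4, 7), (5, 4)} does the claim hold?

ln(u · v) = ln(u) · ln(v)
Testing each pair:
(1, 1): LHS = 0, RHS = 0 → holds
(2, 7): LHS = ln(14) ≈ 2.639, RHS = ln(2)·ln(7) ≈ 1.349 → fails
(3, 2): LHS = ln(6) ≈ 1.792, RHS = ln(2)·ln(3) ≈ 0.7615 → fails
(4, 7): LHS = ln(28) ≈ 3.332, RHS = ln(4)·ln(7) ≈ 2.698 → fails
(5, 4): LHS = ln(20) ≈ 2.996, RHS = ln(4)·ln(5) ≈ 2.231 → fails

1 of 5 pairs satisfies the claim.

Answer: (1, 1)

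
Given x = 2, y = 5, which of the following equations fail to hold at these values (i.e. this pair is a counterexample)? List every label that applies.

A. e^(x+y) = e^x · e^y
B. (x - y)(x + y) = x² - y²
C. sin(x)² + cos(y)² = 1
C

Evaluating each claim at the given values:
A. LHS = e^7 ≈ 1097, RHS = e^7 ≈ 1097 → holds here (LHS = RHS)
B. LHS = -21, RHS = -21 → holds here (LHS = RHS)
C. LHS = cos(5)² + sin(2)² ≈ 0.9073, RHS = 1 → fails here (LHS ≠ RHS)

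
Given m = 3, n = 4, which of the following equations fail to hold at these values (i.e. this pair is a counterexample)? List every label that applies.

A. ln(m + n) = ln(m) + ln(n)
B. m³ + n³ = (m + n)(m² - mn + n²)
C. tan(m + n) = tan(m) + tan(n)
Evaluating each claim at the given values:
A. LHS = ln(7) ≈ 1.946, RHS = ln(3) + ln(4) ≈ 2.485 → fails here (LHS ≠ RHS)
B. LHS = 91, RHS = 91 → holds here (LHS = RHS)
C. LHS = tan(7) ≈ 0.8714, RHS = tan(3) + tan(4) ≈ 1.015 → fails here (LHS ≠ RHS)

Answer: A, C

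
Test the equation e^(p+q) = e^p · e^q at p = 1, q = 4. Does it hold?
Holds

Substituting p = 1, q = 4:

LHS = e^(1+4) = e^5 ≈ 148.4
RHS = e^1 · e^4 = e^5 ≈ 148.4

LHS = RHS, so the equation holds at this point.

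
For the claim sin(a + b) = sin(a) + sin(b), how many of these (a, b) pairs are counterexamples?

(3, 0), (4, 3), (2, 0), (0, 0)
Testing each pair:
(3, 0): LHS = sin(3) ≈ 0.1411, RHS = sin(3) ≈ 0.1411 → satisfies claim
(4, 3): LHS = sin(7) ≈ 0.657, RHS = sin(4) + sin(3) ≈ -0.6157 → counterexample
(2, 0): LHS = sin(2) ≈ 0.9093, RHS = sin(2) ≈ 0.9093 → satisfies claim
(0, 0): LHS = 0, RHS = 0 → satisfies claim

That makes 1 counterexample.

Answer: 1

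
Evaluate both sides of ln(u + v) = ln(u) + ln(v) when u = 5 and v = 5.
LHS = ln(5 + 5) = ln(10) ≈ 2.303
RHS = ln(5) + ln(5) = 2·ln(5) ≈ 3.219

LHS ≠ RHS (they differ by about 0.9163), so the equation does not hold here.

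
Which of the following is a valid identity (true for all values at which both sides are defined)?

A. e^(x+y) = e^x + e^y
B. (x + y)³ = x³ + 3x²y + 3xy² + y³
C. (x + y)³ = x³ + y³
A: fails at (2, 2) — LHS = e^4 ≈ 54.6, RHS = 2·e^2 ≈ 14.78.
B: holds — e.g. at (2, 2), both sides equal 64.
C: fails at (3, 7) — LHS = 1000, RHS = 370.

Answer: B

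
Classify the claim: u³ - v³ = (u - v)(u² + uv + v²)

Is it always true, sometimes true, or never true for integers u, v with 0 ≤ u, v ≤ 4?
Always true

The identity holds for every pair in the range. For instance at (u, v) = (1, 0): both sides equal 1.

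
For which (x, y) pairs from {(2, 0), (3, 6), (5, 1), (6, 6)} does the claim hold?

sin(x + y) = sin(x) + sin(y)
(2, 0)

Testing each pair:
(2, 0): LHS = sin(2) ≈ 0.9093, RHS = sin(2) ≈ 0.9093 → holds
(3, 6): LHS = sin(9) ≈ 0.4121, RHS = sin(6) + sin(3) ≈ -0.1383 → fails
(5, 1): LHS = sin(6) ≈ -0.2794, RHS = sin(5) + sin(1) ≈ -0.1175 → fails
(6, 6): LHS = sin(12) ≈ -0.5366, RHS = 2·sin(6) ≈ -0.5588 → fails

1 of 4 pairs satisfies the claim.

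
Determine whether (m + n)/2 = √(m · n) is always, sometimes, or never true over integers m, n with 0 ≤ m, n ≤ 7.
It holds at (m, n) = (1, 1) (both sides equal 1), but fails at (m, n) = (7, 2) (LHS = 9/2, RHS = √(14) ≈ 3.742).

Answer: Sometimes true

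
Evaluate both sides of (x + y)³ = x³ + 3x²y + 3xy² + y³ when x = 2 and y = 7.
LHS = (2 + 7)³ = 729
RHS = 2³ + 3·2²·7 + 3·2·7² + 7³ = 729

LHS = RHS: the two sides agree.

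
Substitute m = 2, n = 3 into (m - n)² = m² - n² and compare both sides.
LHS = (2 - 3)² = 1
RHS = 2² - 3² = -5

LHS ≠ RHS, so the equation does not hold here.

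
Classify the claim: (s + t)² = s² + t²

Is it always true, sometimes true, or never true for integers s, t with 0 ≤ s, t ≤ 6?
Sometimes true

It holds at (s, t) = (0, 4) (both sides equal 16), but fails at (s, t) = (2, 6) (LHS = 64, RHS = 40).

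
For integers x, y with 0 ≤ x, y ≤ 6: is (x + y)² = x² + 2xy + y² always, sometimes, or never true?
The identity holds for every pair in the range. For instance at (x, y) = (6, 5): both sides equal 121.

Answer: Always true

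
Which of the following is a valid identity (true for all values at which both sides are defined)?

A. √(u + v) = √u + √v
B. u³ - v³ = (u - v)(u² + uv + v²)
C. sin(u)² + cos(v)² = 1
B

A: fails at (3, 4) — LHS = √(7) ≈ 2.646, RHS = √(3) + 2 ≈ 3.732.
B: holds — e.g. at (6, 7), both sides equal -127.
C: fails at (3, 5) — LHS = sin(3)² + cos(5)² ≈ 0.1004, RHS = 1.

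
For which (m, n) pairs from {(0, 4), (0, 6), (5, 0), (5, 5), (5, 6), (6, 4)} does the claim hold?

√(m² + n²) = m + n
Testing each pair:
(0, 4): LHS = 4, RHS = 4 → holds
(0, 6): LHS = 6, RHS = 6 → holds
(5, 0): LHS = 5, RHS = 5 → holds
(5, 5): LHS = 5·√(2) ≈ 7.071, RHS = 10 → fails
(5, 6): LHS = √(61) ≈ 7.81, RHS = 11 → fails
(6, 4): LHS = 2·√(13) ≈ 7.211, RHS = 10 → fails

3 of 6 pairs satisfy the claim.

Answer: (0, 4), (0, 6), (5, 0)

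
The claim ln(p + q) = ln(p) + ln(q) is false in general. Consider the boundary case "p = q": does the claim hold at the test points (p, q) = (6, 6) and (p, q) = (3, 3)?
At (6, 6): LHS = ln(12) ≈ 2.485 ≠ RHS = 2·ln(6) ≈ 3.584
At (3, 3): LHS = ln(6) ≈ 1.792 ≠ RHS = 2·ln(3) ≈ 2.197

Answer: No, fails at both test points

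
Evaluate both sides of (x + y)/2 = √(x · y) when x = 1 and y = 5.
LHS = (1 + 5)/2 = 3
RHS = √(1 · 5) = √(5) ≈ 2.236

LHS ≠ RHS (they differ by about 0.7639), so the equation does not hold here.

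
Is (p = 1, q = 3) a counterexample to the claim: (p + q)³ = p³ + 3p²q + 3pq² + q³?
Substituting p = 1, q = 3:
LHS = (1 + 3)³ = 64
RHS = 1³ + 3·1²·3 + 3·1·3² + 3³ = 64

The sides agree, so this pair does not disprove the claim.

Answer: No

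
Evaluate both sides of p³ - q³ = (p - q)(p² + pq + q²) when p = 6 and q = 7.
LHS = 6³ - 7³ = -127
RHS = (6 - 7)(6² + 6·7 + 7²) = -127

LHS = RHS: the two sides agree.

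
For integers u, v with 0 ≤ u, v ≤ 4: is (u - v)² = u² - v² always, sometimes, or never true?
Sometimes true

It holds at (u, v) = (3, 3) (both sides equal 0), but fails at (u, v) = (4, 3) (LHS = 1, RHS = 7).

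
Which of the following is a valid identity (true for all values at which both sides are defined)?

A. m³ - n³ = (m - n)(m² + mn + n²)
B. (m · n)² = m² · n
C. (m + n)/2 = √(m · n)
A: holds — e.g. at (4, 5), both sides equal -61.
B: fails at (2, 7) — LHS = 196, RHS = 28.
C: fails at (2, 4) — LHS = 3, RHS = 2·√(2) ≈ 2.828.

Answer: A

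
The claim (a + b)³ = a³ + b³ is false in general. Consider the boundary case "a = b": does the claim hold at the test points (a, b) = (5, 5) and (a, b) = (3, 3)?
No, fails at both test points

At (5, 5): LHS = 1000 ≠ RHS = 250
At (3, 3): LHS = 216 ≠ RHS = 54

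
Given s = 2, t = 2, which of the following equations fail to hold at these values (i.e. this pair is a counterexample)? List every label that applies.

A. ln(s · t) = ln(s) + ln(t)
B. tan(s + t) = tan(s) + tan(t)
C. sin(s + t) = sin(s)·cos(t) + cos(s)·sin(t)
B

Evaluating each claim at the given values:
A. LHS = ln(4) ≈ 1.386, RHS = 2·ln(2) ≈ 1.386 → holds here (LHS = RHS)
B. LHS = tan(4) ≈ 1.158, RHS = 2·tan(2) ≈ -4.37 → fails here (LHS ≠ RHS)
C. LHS = sin(4) ≈ -0.7568, RHS = 2·sin(2)·cos(2) ≈ -0.7568 → holds here (LHS = RHS)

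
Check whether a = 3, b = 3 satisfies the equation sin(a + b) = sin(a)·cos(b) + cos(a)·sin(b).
Holds

Substituting a = 3, b = 3:

LHS = sin(3 + 3) = sin(6) ≈ -0.2794
RHS = sin(3)·cos(3) + cos(3)·sin(3) = 2·sin(3)·cos(3) ≈ -0.2794

LHS = RHS, so the equation holds at this point.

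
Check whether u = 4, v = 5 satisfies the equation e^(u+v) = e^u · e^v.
Substituting u = 4, v = 5:

LHS = e^(4+5) = e^9 ≈ 8103
RHS = e^4 · e^5 = e^9 ≈ 8103

LHS = RHS, so the equation holds at this point.

Answer: Holds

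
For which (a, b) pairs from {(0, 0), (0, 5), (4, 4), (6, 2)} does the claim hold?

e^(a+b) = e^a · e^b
Testing each pair:
(0, 0): LHS = 1, RHS = 1 → holds
(0, 5): LHS = e^5 ≈ 148.4, RHS = e^5 ≈ 148.4 → holds
(4, 4): LHS = e^8 ≈ 2981, RHS = e^8 ≈ 2981 → holds
(6, 2): LHS = e^8 ≈ 2981, RHS = e^8 ≈ 2981 → holds

Every pair satisfies the claim.

Answer: All pairs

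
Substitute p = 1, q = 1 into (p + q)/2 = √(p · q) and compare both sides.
LHS = (1 + 1)/2 = 1
RHS = √(1 · 1) = 1

LHS = RHS: the two sides agree.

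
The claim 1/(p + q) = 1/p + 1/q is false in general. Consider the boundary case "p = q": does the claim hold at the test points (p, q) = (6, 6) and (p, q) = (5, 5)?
No, fails at both test points

At (6, 6): LHS = 1/12 ≠ RHS = 1/3
At (5, 5): LHS = 1/10 ≠ RHS = 2/5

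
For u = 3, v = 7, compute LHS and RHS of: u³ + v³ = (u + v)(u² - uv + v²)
LHS = 3³ + 7³ = 370
RHS = (3 + 7)(3² - 3·7 + 7²) = 370

LHS = RHS: the two sides agree.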